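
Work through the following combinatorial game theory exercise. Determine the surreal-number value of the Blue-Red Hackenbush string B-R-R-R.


Edges (from ground): B-R-R-R
By Berlekamp's sign-expansion rule, a Blue-Red Hackenbush stalk has the value of the surreal number whose sign sequence is the edge sequence with B -> + and R -> -.
Sign sequence: +---
Trace the sign expansion in the surreal number tree, starting from 0:
Edge 1: B (sign +) -> bounds (0, +inf), value = 1
Edge 2: R (sign -) -> bounds (0, 1), value = 1/2
Edge 3: R (sign -) -> bounds (0, 1/2), value = 1/4
Edge 4: R (sign -) -> bounds (0, 1/4), value = 1/8
Game value = 1/8

1/8


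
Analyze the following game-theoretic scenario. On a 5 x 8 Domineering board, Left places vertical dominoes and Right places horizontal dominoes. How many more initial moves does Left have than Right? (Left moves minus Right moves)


Board is 5 x 8 (rows x cols).
Left (vertical) placements: (rows-1) * cols = 4 * 8 = 32
Right (horizontal) placements: rows * (cols-1) = 5 * 7 = 35
Advantage = Left - Right = 32 - 35 = -3

-3


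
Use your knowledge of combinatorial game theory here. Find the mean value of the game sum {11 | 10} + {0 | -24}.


G1 = {11 | 10}, G2 = {0 | -24}
Each is a switch {a | b} with numbers a > b; its mean value is (a + b)/2, and mean value is additive over game sums: m(G1 + G2) = m(G1) + m(G2).
Mean of G1 = (11 + (10))/2 = 21/2 = 21/2
Mean of G2 = (0 + (-24))/2 = -24/2 = -12
Mean of G1 + G2 = 21/2 + -12 = -3/2

-3/2


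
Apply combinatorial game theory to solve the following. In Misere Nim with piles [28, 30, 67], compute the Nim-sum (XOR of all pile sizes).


We need the XOR (exclusive or) of all pile sizes.
After XOR-ing pile 1 (size 28): 0 XOR 28 = 28
After XOR-ing pile 2 (size 30): 28 XOR 30 = 2
After XOR-ing pile 3 (size 67): 2 XOR 67 = 65
The Nim-value of this position is 65.

65


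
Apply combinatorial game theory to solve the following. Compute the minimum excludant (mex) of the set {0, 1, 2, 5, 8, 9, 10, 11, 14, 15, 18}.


Set = {0, 1, 2, 5, 8, 9, 10, 11, 14, 15, 18}
0 is in the set.
1 is in the set.
2 is in the set.
3 is NOT in the set. This is the mex.
mex = 3

3


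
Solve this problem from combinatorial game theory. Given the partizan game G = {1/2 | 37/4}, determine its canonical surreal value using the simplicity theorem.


Left options: {1/2}, max = 1/2
Right options: {37/4}, min = 37/4
All options are numbers and max(Left) < min(Right), so by the simplicity theorem the value is the simplest (earliest-born) number strictly between 1/2 and 37/4.
Integers 1 through 9 all lie strictly between 1/2 and 37/4.
Among integers, the simplest (lowest birthday = smallest |n|; 0 is born on day 0, +-n on day n) is 1.
No non-integer in the interval can be simpler: if x is a non-integer in the interval, then floor(x) or ceil(x) also lies in the interval (the interval contains an integer), and both are proper prefixes of x's sign expansion, i.e. born earlier. So the game value is 1.
Game value = 1

1


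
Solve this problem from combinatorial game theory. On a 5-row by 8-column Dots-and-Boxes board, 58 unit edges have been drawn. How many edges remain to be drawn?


Grid: 5 x 8 boxes, i.e. 6 rows and 9 columns of dots.
Horizontal edges: (rows + 1) * cols = 6 * 8 = 48
Vertical edges: rows * (cols + 1) = 5 * 9 = 45
Total edges: 48 + 45 = 93
Edges drawn: 58
Remaining: 93 - 58 = 35

35


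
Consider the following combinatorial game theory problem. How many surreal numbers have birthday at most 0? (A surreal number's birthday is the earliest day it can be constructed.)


Day 0: {|} = 0 is born. Count = 1.
Day n: the number of surreal numbers born by day n is 2^(n+1) - 1.
By day 0: 2^1 - 1 = 1
By day 0: 1 surreal numbers.

1


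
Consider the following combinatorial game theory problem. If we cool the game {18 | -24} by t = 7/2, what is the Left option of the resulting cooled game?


Original game: {18 | -24} (a switch {a | b} with a > b).
Cooling by t (for t below the temperature (a - b)/2 = 21) taxes each move by t: {a | b} cooled by t is {a - t | b + t}.
Cooling amount: t = 7/2
Cooled Left option: 18 - 7/2 = 29/2
Cooled Right option: -24 + 7/2 = -41/2
Cooled game: {29/2 | -41/2}
Left option = 29/2

29/2


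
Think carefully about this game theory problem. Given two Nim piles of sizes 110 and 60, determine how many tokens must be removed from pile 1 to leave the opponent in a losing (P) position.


Piles: 110 and 60
Current XOR: 110 XOR 60 = 82 (non-zero, so this is an N-position).
To make the XOR zero, we need to find a move that balances the piles.
For pile 1 (size 110): target = 110 XOR 82 = 60
We reduce pile 1 from 110 to 60.
Tokens removed: 110 - 60 = 50
Verification: 60 XOR 60 = 0

50


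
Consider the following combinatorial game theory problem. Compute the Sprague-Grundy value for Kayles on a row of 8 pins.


Kayles: a move removes 1 or 2 adjacent pins from a contiguous row.
Removing pins from a row of k leaves two independent rows (a, b) with a + b = k - 1 (one pin) or a + b = k - 2 (two pins); an end removal gives a = 0.
By Sprague-Grundy, G(k) = mex{ G(a) XOR G(b) } over all these splits. G(0) = 0.
G(1): splits (0,0):0^0=0 -> mex({0}) = 1
G(2): splits (0,1):0^1=1 (0,0):0^0=0 -> mex({0, 1}) = 2
G(3): splits (0,2):0^2=2 (1,1):1^1=0 (0,1):0^1=1 -> mex({0, 1, 2}) = 3
G(4): splits (0,3):0^3=3 (1,2):1^2=3 (0,2):0^2=2 (1,1):1^1=0 -> mex({0, 2, 3}) = 1
G(5): splits (0,4):0^1=1 (1,3):1^3=2 (2,2):2^2=0 (0,3):0^3=3 (1,2):1^2=3 -> mex({0, 1, 2, 3}) = 4
G(6) = mex({0, 1, 2, 4}) = 3
G(7) = mex({0, 1, 3, 4, 5}) = 2
G(8) = mex({0, 2, 3, 5, 6}) = 1
Therefore G(8) = 1.

1


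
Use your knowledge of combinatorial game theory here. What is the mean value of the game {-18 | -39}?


Game = {-18 | -39}, a switch {a | b} with numbers a > b.
Its thermograph has left wall a - t and right wall b + t, which meet at t = (a - b)/2, where both equal (a + b)/2. So the mast (mean value) is at (a + b)/2.
Mean = (-18 + (-39))/2 = -57/2 = -57/2

-57/2


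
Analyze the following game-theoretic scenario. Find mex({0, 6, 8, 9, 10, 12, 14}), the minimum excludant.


Set = {0, 6, 8, 9, 10, 12, 14}
0 is in the set.
1 is NOT in the set. This is the mex.
mex = 1

1


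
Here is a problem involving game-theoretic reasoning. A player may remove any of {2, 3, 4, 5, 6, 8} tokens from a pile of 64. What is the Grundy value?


The subtraction set is S = {2, 3, 4, 5, 6, 8}.
G(k) = mex{ G(k - s) : s in S, s <= k }. We compute iteratively: G(0) = 0.
G(1) = mex({}) = 0
G(2) = mex({0}) = 1
G(3) = mex({0}) = 1
G(4) = mex({0, 1}) = 2
G(5) = mex({0, 1}) = 2
G(6) = mex({0, 1, 2}) = 3
G(7) = mex({0, 1, 2}) = 3
G(8) = mex({0, 1, 2, 3}) = 4
G(9) = mex({0, 1, 2, 3}) = 4
G(10) = mex({1, 2, 3, 4}) = 0
G(11) = mex({1, 2, 3, 4}) = 0
G(12) = mex({0, 2, 3, 4}) = 1
G(13) = mex({0, 2, 3, 4}) = 1
G(14) = mex({0, 1, 3, 4}) = 2
G(15) = mex({0, 1, 3, 4}) = 2
G(16) = mex({0, 1, 2, 4}) = 3
G(17) = mex({0, 1, 2, 4}) = 3
Observe that G(10)..G(17) = 0, 0, 1, 1, 2, 2, 3, 3 repeats G(0)..G(7) = 0, 0, 1, 1, 2, 2, 3, 3.
For k >= max(S) = 8, G(k) is determined by the previous 8 values G(k-8)..G(k-1); a window of 8 consecutive values has recurred shifted by 10, so by induction G(k + 10) = G(k) for all k >= 0: the sequence is periodic from the start with period 10.
One period: G(0..9) = 0, 0, 1, 1, 2, 2, 3, 3, 4, 4.
64 mod 10 = 4, so G(64) = G(4) = 2.

2


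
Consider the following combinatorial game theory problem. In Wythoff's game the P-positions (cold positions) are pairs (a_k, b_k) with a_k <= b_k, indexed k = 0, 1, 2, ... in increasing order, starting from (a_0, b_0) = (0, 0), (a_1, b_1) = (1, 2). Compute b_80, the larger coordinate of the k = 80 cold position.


By Wythoff's theorem, a_k = floor(k * phi) and b_k = floor(k * phi^2) = a_k + k, where phi = (1 + sqrt(5))/2 is the golden ratio.
phi = (1 + sqrt(5))/2 = 1.618034
phi^2 = phi + 1 = 2.618034
k = 80
k * phi^2 = 80 * 2.618034 = 209.442719
b_80 = floor(k * phi^2) = 209 (check: a_80 + k = 129 + 80 = 209)

209


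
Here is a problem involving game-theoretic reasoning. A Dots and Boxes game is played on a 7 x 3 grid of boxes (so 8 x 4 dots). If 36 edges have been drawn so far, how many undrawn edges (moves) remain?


Grid: 7 x 3 boxes, i.e. 8 rows and 4 columns of dots.
Horizontal edges: (rows + 1) * cols = 8 * 3 = 24
Vertical edges: rows * (cols + 1) = 7 * 4 = 28
Total edges: 24 + 28 = 52
Edges drawn: 36
Remaining: 52 - 36 = 16

16


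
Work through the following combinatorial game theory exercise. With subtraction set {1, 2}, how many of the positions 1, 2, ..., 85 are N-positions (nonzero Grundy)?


Subtraction set S = {1, 2}, so G(n) = n mod 3.
G(n) = 0 when n is a multiple of 3.
Multiples of 3 in [1, 85]: 28
N-positions (nonzero Grundy) = 85 - 28 = 57

57


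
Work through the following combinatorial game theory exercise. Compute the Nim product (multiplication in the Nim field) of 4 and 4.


Nim multiplication is bilinear over XOR: (u XOR v) * w = (u*w) XOR (v*w).
So we split each operand into its bit components and XOR the pairwise Nim products.
4 = 4 (as XOR of powers of 2).
4 = 4 (as XOR of powers of 2).
Using the standard Nim-product table on single bits:
  2*2 = 3,   2*4 = 8,   2*8 = 12,
  4*4 = 6,   4*8 = 11,  8*8 = 13,
and  1*x = x (identity), k*l = l*k (commutative).
Pairwise Nim products:
  4 * 4 = 6
XOR them: 6 = 6.
Result: 4 * 4 = 6 (in Nim).

6


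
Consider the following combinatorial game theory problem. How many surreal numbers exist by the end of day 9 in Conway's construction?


Day 0: {|} = 0 is born. Count = 1.
Day n: the number of surreal numbers born by day n is 2^(n+1) - 1.
By day 0: 2^1 - 1 = 1
By day 1: 2^2 - 1 = 3
By day 2: 2^3 - 1 = 7
By day 3: 2^4 - 1 = 15
By day 4: 2^5 - 1 = 31
By day 5: 2^6 - 1 = 63
By day 6: 2^7 - 1 = 127
By day 7: 2^8 - 1 = 255
By day 8: 2^9 - 1 = 511
By day 9: 2^10 - 1 = 1023
By day 9: 1023 surreal numbers.

1023


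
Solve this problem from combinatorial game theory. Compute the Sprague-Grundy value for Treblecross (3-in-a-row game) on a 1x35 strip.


Treblecross: place X on empty cells; 3-in-a-row wins.
Playing within two cells of an existing X lets the opponent win at once, so sensible play treats the cells i-2..i+2 around each X as dead. The player left with no safe cell loses, so this is a normal-play take-away game on strips of safe cells.
Placing X at cell i (0-indexed) of a strip of k safe cells leaves independent strips of sizes max(0, i-2) and max(0, k-i-3). Hence G(k) = mex{ G(max(0,i-2)) XOR G(max(0,k-i-3)) : 0 <= i < k }, with G(0) = 0.
G(1): splits (0,0):0^0=0 -> mex({0}) = 1
G(2): splits (0,0):0^0=0 -> mex({0}) = 1
G(3): splits (0,0):0^0=0 -> mex({0}) = 1
G(4): splits (0,1):0^1=1 (0,0):0^0=0 -> mex({0, 1}) = 2
G(5): splits (0,2):0^1=1 (0,1):0^1=1 (0,0):0^0=0 -> mex({0, 1}) = 2
G(6) = mex({1}) = 0
G(7) = mex({0, 1, 2}) = 3
G(8) = mex({0, 1, 2}) = 3
G(9) = mex({0, 2}) = 1
G(10) = mex({0, 2, 3}) = 1
G(11) = mex({0, 3}) = 1
G(12) = mex({1, 3}) = 0
G(13) = mex({0, 1, 2, 3}) = 4
G(14) = mex({0, 1, 2}) = 3
G(15) = mex({0, 1, 2}) = 3
G(16) = mex({0, 1, 2, 4}) = 3
G(17) = mex({0, 1, 3, 4}) = 2
G(18) = mex({0, 1, 3, 4}) = 2
G(19) = mex({0, 1, 3, 5}) = 2
G(20) = mex({0, 1, 2, 3, 5}) = 4
G(21) = mex({0, 1, 2, 3, 5}) = 4
G(22) = mex({1, 2, 6}) = 0
G(23) = mex({0, 1, 2, 3, 4, 6}) = 5
G(24) = mex({0, 1, 2, 3, 4}) = 5
G(25) = mex({0, 1, 3, 4, 7}) = 2
G(26) = mex({0, 1, 3, 4, 5, 7}) = 2
G(27) = mex({0, 1, 3, 5}) = 2
G(28) = mex({0, 1, 2, 5}) = 3
G(29) = mex({0, 1, 2, 4, 5, 6}) = 3
G(30) = mex({1, 2, 4, 6}) = 0
G(31) = mex({0, 1, 2, 3, 4, 6}) = 5
G(32) = mex({1, 2, 3, 4, 7}) = 0
G(33) = mex({0, 3, 7}) = 1
G(34) = mex({0, 2, 3, 5, 7}) = 1
G(35) = mex({0, 2, 3, 5, 6}) = 1
Therefore G(35) = 1.

1


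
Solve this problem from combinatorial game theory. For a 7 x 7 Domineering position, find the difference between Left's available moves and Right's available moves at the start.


Board is 7 x 7 (rows x cols).
Left (vertical) placements: (rows-1) * cols = 6 * 7 = 42
Right (horizontal) placements: rows * (cols-1) = 7 * 6 = 42
Advantage = Left - Right = 42 - 42 = 0

0


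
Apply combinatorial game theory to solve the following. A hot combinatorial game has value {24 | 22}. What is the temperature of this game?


The game is {24 | 22}, a switch {a | b} with numbers a > b.
Cooling {a | b} by t gives {a - t | b + t}, which stops being hot when a - t = b + t, i.e. at t = (a - b)/2. So the temperature of a switch is (a - b)/2.
Temperature = (Left option - Right option) / 2
= (24 - (22)) / 2
= 2 / 2
= 1

1


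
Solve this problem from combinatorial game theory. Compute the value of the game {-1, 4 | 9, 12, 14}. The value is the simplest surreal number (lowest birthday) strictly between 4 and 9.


Left options: {-1, 4}, max = 4
Right options: {9, 12, 14}, min = 9
All options are numbers and max(Left) < min(Right), so by the simplicity theorem the value is the simplest (earliest-born) number strictly between 4 and 9.
Integers 5 through 8 all lie strictly between 4 and 9.
Among integers, the simplest (lowest birthday = smallest |n|; 0 is born on day 0, +-n on day n) is 5.
No non-integer in the interval can be simpler: if x is a non-integer in the interval, then floor(x) or ceil(x) also lies in the interval (the interval contains an integer), and both are proper prefixes of x's sign expansion, i.e. born earlier. So the game value is 5.
Game value = 5

5


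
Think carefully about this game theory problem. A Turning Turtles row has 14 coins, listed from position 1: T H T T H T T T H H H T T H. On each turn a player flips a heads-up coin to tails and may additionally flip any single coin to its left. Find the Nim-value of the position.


Coins: T H T T H T T T H H H T T H
Key fact: a single head at position k behaves exactly like a Nim heap of size k (turning it to T and optionally flipping a coin at j < k corresponds to moving the heap from k to j, or to 0), and heads combine as a disjunctive sum (two heads at the same place would cancel, matching j XOR j = 0). So the Nim-value is the XOR of the 1-indexed positions of the heads.
Face-up positions (1-indexed): [2, 5, 9, 10, 11, 14]
XOR 0 with 2: 0 XOR 2 = 2
XOR 2 with 5: 2 XOR 5 = 7
XOR 7 with 9: 7 XOR 9 = 14
XOR 14 with 10: 14 XOR 10 = 4
XOR 4 with 11: 4 XOR 11 = 15
XOR 15 with 14: 15 XOR 14 = 1
Nim-value = 1

1


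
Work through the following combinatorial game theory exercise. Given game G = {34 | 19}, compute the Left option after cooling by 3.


Original game: {34 | 19} (a switch {a | b} with a > b).
Cooling by t (for t below the temperature (a - b)/2 = 15/2) taxes each move by t: {a | b} cooled by t is {a - t | b + t}.
Cooling amount: t = 3
Cooled Left option: 34 - 3 = 31
Cooled Right option: 19 + 3 = 22
Cooled game: {31 | 22}
Left option = 31

31


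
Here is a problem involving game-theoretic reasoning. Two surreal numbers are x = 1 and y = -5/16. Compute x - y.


x = 1, y = -5/16
Converting to common denominator: 16
x = 16/16, y = -5/16
x - y = 1 - -5/16 = 21/16

21/16


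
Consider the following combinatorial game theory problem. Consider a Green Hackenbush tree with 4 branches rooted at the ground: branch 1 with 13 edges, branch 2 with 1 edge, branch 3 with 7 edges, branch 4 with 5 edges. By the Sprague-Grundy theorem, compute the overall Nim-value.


The tree has 4 branches from the ground vertex.
In Green Hackenbush, the Nim-value of a simple path of length k is k.
Branch 1: length 13, Nim-value = 13
Branch 2: length 1, Nim-value = 1
Branch 3: length 7, Nim-value = 7
Branch 4: length 5, Nim-value = 5
Total Nim-value = XOR of all branch values:
0 XOR 13 = 13
13 XOR 1 = 12
12 XOR 7 = 11
11 XOR 5 = 14
Nim-value of the tree = 14

14


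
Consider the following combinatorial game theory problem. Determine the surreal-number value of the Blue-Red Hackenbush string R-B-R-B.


Edges (from ground): R-B-R-B
By Berlekamp's sign-expansion rule, a Blue-Red Hackenbush stalk has the value of the surreal number whose sign sequence is the edge sequence with B -> + and R -> -.
Sign sequence: -+-+
Trace the sign expansion in the surreal number tree, starting from 0:
Edge 1: R (sign -) -> bounds (-inf, 0), value = -1
Edge 2: B (sign +) -> bounds (-1, 0), value = -1/2
Edge 3: R (sign -) -> bounds (-1, -1/2), value = -3/4
Edge 4: B (sign +) -> bounds (-3/4, -1/2), value = -5/8
Game value = -5/8

-5/8


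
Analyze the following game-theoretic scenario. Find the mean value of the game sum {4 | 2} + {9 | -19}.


G1 = {4 | 2}, G2 = {9 | -19}
Each is a switch {a | b} with numbers a > b; its mean value is (a + b)/2, and mean value is additive over game sums: m(G1 + G2) = m(G1) + m(G2).
Mean of G1 = (4 + (2))/2 = 6/2 = 3
Mean of G2 = (9 + (-19))/2 = -10/2 = -5
Mean of G1 + G2 = 3 + -5 = -2

-2


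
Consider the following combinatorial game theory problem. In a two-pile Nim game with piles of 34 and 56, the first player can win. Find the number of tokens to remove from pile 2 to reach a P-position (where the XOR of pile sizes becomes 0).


Piles: 34 and 56
Current XOR: 34 XOR 56 = 26 (non-zero, so this is an N-position).
To make the XOR zero, we need to find a move that balances the piles.
For pile 2 (size 56): target = 56 XOR 26 = 34
We reduce pile 2 from 56 to 34.
Tokens removed: 56 - 34 = 22
Verification: 34 XOR 34 = 0

22


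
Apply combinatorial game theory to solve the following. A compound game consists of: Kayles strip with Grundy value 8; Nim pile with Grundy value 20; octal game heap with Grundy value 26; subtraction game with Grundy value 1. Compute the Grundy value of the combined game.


By the Sprague-Grundy theorem, the Grundy value of a sum of games is the XOR of individual Grundy values.
Kayles strip: Grundy value = 8. Running XOR: 0 XOR 8 = 8
Nim pile: Grundy value = 20. Running XOR: 8 XOR 20 = 28
octal game heap: Grundy value = 26. Running XOR: 28 XOR 26 = 6
subtraction game: Grundy value = 1. Running XOR: 6 XOR 1 = 7
The combined Grundy value is 7.

7


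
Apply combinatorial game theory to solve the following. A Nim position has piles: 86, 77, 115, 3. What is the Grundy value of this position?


We need the XOR (exclusive or) of all pile sizes.
After XOR-ing pile 1 (size 86): 0 XOR 86 = 86
After XOR-ing pile 2 (size 77): 86 XOR 77 = 27
After XOR-ing pile 3 (size 115): 27 XOR 115 = 104
After XOR-ing pile 4 (size 3): 104 XOR 3 = 107
The Nim-value of this position is 107.

107


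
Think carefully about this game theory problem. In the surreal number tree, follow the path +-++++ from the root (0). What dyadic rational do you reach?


Sign expansion: +-++++
Rule: track bounds (lo, hi), initially (-inf, +inf). On '+', the current value becomes lo and we move to the simplest number in (value, hi): value + 1 if hi = +inf, otherwise the midpoint (value + hi)/2. On '-', the current value becomes hi and we move to value - 1 if lo = -inf, otherwise the midpoint (lo + value)/2.
Start at 0.
Step 1: sign = +, move right. Bounds: (0, +inf). Value = 1
Step 2: sign = -, move left. Bounds: (0, 1). Value = 1/2
Step 3: sign = +, move right. Bounds: (1/2, 1). Value = 3/4
Step 4: sign = +, move right. Bounds: (3/4, 1). Value = 7/8
Step 5: sign = +, move right. Bounds: (7/8, 1). Value = 15/16
Step 6: sign = +, move right. Bounds: (15/16, 1). Value = 31/32
The surreal number with sign expansion +-++++ is 31/32.

31/32


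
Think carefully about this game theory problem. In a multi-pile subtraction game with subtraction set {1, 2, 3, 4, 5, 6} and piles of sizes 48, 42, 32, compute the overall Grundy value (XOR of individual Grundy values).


Subtraction set: {1, 2, 3, 4, 5, 6}
For this subtraction set, G(n) = n mod 7 (period = max + 1 = 7).
Pile 1 (size 48): G(48) = 48 mod 7 = 6
Pile 2 (size 42): G(42) = 42 mod 7 = 0
Pile 3 (size 32): G(32) = 32 mod 7 = 4
Total Grundy value = XOR of all: 6 XOR 0 XOR 4 = 2

2


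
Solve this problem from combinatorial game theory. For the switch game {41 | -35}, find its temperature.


The game is {41 | -35}, a switch {a | b} with numbers a > b.
Cooling {a | b} by t gives {a - t | b + t}, which stops being hot when a - t = b + t, i.e. at t = (a - b)/2. So the temperature of a switch is (a - b)/2.
Temperature = (Left option - Right option) / 2
= (41 - (-35)) / 2
= 76 / 2
= 38

38


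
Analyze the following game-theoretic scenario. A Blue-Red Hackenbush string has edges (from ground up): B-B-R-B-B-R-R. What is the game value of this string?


Edges (from ground): B-B-R-B-B-R-R
By Berlekamp's sign-expansion rule, a Blue-Red Hackenbush stalk has the value of the surreal number whose sign sequence is the edge sequence with B -> + and R -> -.
Sign sequence: ++-++--
Trace the sign expansion in the surreal number tree, starting from 0:
Edge 1: B (sign +) -> bounds (0, +inf), value = 1
Edge 2: B (sign +) -> bounds (1, +inf), value = 2
Edge 3: R (sign -) -> bounds (1, 2), value = 3/2
Edge 4: B (sign +) -> bounds (3/2, 2), value = 7/4
Edge 5: B (sign +) -> bounds (7/4, 2), value = 15/8
Edge 6: R (sign -) -> bounds (7/4, 15/8), value = 29/16
Edge 7: R (sign -) -> bounds (7/4, 29/16), value = 57/32
Game value = 57/32

57/32


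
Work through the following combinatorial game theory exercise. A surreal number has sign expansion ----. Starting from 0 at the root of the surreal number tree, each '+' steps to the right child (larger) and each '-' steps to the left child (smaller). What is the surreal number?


Sign expansion: ----
Rule: track bounds (lo, hi), initially (-inf, +inf). On '+', the current value becomes lo and we move to the simplest number in (value, hi): value + 1 if hi = +inf, otherwise the midpoint (value + hi)/2. On '-', the current value becomes hi and we move to value - 1 if lo = -inf, otherwise the midpoint (lo + value)/2.
Start at 0.
Step 1: sign = -, move left. Bounds: (-inf, 0). Value = -1
Step 2: sign = -, move left. Bounds: (-inf, -1). Value = -2
Step 3: sign = -, move left. Bounds: (-inf, -2). Value = -3
Step 4: sign = -, move left. Bounds: (-inf, -3). Value = -4
The surreal number with sign expansion ---- is -4.

-4


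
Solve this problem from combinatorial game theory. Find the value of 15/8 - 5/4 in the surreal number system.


x = 15/8, y = 5/4
Converting to common denominator: 8
x = 15/8, y = 10/8
x - y = 15/8 - 5/4 = 5/8

5/8


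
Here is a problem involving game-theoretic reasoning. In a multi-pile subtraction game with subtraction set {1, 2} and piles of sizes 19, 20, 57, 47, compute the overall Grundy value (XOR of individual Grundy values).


Subtraction set: {1, 2}
For this subtraction set, G(n) = n mod 3 (period = max + 1 = 3).
Pile 1 (size 19): G(19) = 19 mod 3 = 1
Pile 2 (size 20): G(20) = 20 mod 3 = 2
Pile 3 (size 57): G(57) = 57 mod 3 = 0
Pile 4 (size 47): G(47) = 47 mod 3 = 2
Total Grundy value = XOR of all: 1 XOR 2 XOR 0 XOR 2 = 1

1


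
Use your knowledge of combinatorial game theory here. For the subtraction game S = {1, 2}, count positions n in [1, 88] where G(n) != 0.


Subtraction set S = {1, 2}, so G(n) = n mod 3.
G(n) = 0 when n is a multiple of 3.
Multiples of 3 in [1, 88]: 29
N-positions (nonzero Grundy) = 88 - 29 = 59

59


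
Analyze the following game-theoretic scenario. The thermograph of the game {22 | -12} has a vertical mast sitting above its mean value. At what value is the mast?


Game = {22 | -12}, a switch {a | b} with numbers a > b.
Its thermograph has left wall a - t and right wall b + t, which meet at t = (a - b)/2, where both equal (a + b)/2. So the mast (mean value) is at (a + b)/2.
Mean = (22 + (-12))/2 = 10/2 = 5

5


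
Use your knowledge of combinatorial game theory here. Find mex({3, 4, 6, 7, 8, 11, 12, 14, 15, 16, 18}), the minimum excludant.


Set = {3, 4, 6, 7, 8, 11, 12, 14, 15, 16, 18}
0 is NOT in the set. This is the mex.
mex = 0

0


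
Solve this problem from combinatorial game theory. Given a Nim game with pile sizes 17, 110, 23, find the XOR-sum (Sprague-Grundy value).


We need the XOR (exclusive or) of all pile sizes.
After XOR-ing pile 1 (size 17): 0 XOR 17 = 17
After XOR-ing pile 2 (size 110): 17 XOR 110 = 127
After XOR-ing pile 3 (size 23): 127 XOR 23 = 104
The Nim-value of this position is 104.

104


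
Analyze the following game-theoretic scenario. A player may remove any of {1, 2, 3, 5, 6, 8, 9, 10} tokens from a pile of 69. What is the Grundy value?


The subtraction set is S = {1, 2, 3, 5, 6, 8, 9, 10}.
G(k) = mex{ G(k - s) : s in S, s <= k }. We compute iteratively: G(0) = 0.
G(1) = mex({0}) = 1
G(2) = mex({0, 1}) = 2
G(3) = mex({0, 1, 2}) = 3
G(4) = mex({1, 2, 3}) = 0
G(5) = mex({0, 2, 3}) = 1
G(6) = mex({0, 1, 3}) = 2
G(7) = mex({0, 1, 2}) = 3
G(8) = mex({0, 1, 2, 3}) = 4
G(9) = mex({0, 1, 2, 3, 4}) = 5
G(10) = mex({0, 1, 2, 3, 4, 5}) = 6
G(11) = mex({1, 2, 3, 4, 5, 6}) = 0
G(12) = mex({0, 2, 3, 5, 6}) = 1
G(13) = mex({0, 1, 3, 4, 6}) = 2
G(14) = mex({0, 1, 2, 4, 5}) = 3
G(15) = mex({1, 2, 3, 5, 6}) = 0
G(16) = mex({0, 2, 3, 4, 6}) = 1
G(17) = mex({0, 1, 3, 4, 5}) = 2
G(18) = mex({0, 1, 2, 4, 5, 6}) = 3
G(19) = mex({0, 1, 2, 3, 5, 6}) = 4
G(20) = mex({0, 1, 2, 3, 4, 6}) = 5
Observe that G(11)..G(20) = 0, 1, 2, 3, 0, 1, 2, 3, 4, 5 repeats G(0)..G(9) = 0, 1, 2, 3, 0, 1, 2, 3, 4, 5.
For k >= max(S) = 10, G(k) is determined by the previous 10 values G(k-10)..G(k-1); a window of 10 consecutive values has recurred shifted by 11, so by induction G(k + 11) = G(k) for all k >= 0: the sequence is periodic from the start with period 11.
One period: G(0..10) = 0, 1, 2, 3, 0, 1, 2, 3, 4, 5, 6.
69 mod 11 = 3, so G(69) = G(3) = 3.

3


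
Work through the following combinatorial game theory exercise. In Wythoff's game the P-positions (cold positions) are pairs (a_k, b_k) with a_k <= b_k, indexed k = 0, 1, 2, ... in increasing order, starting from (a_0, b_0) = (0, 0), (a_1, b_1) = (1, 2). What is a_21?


By Wythoff's theorem, a_k = floor(k * phi) and b_k = floor(k * phi^2) = a_k + k, where phi = (1 + sqrt(5))/2 is the golden ratio.
phi = (1 + sqrt(5))/2 = 1.618034
k = 21
k * phi = 21 * 1.618034 = 33.978714
a_21 = floor(k * phi) = 33

33


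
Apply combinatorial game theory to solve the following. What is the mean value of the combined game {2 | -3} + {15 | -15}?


G1 = {2 | -3}, G2 = {15 | -15}
Each is a switch {a | b} with numbers a > b; its mean value is (a + b)/2, and mean value is additive over game sums: m(G1 + G2) = m(G1) + m(G2).
Mean of G1 = (2 + (-3))/2 = -1/2 = -1/2
Mean of G2 = (15 + (-15))/2 = 0/2 = 0
Mean of G1 + G2 = -1/2 + 0 = -1/2

-1/2


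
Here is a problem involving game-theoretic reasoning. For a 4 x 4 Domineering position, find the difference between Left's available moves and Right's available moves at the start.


Board is 4 x 4 (rows x cols).
Left (vertical) placements: (rows-1) * cols = 3 * 4 = 12
Right (horizontal) placements: rows * (cols-1) = 4 * 3 = 12
Advantage = Left - Right = 12 - 12 = 0

0


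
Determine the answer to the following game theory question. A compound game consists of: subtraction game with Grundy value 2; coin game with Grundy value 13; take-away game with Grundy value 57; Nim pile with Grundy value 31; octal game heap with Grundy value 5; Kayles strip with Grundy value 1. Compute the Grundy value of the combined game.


By the Sprague-Grundy theorem, the Grundy value of a sum of games is the XOR of individual Grundy values.
subtraction game: Grundy value = 2. Running XOR: 0 XOR 2 = 2
coin game: Grundy value = 13. Running XOR: 2 XOR 13 = 15
take-away game: Grundy value = 57. Running XOR: 15 XOR 57 = 54
Nim pile: Grundy value = 31. Running XOR: 54 XOR 31 = 41
octal game heap: Grundy value = 5. Running XOR: 41 XOR 5 = 44
Kayles strip: Grundy value = 1. Running XOR: 44 XOR 1 = 45
The combined Grundy value is 45.

45


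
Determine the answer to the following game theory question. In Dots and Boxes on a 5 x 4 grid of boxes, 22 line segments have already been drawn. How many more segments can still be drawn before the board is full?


Grid: 5 x 4 boxes, i.e. 6 rows and 5 columns of dots.
Horizontal edges: (rows + 1) * cols = 6 * 4 = 24
Vertical edges: rows * (cols + 1) = 5 * 5 = 25
Total edges: 24 + 25 = 49
Edges drawn: 22
Remaining: 49 - 22 = 27

27


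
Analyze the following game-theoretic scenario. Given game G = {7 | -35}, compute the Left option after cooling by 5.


Original game: {7 | -35} (a switch {a | b} with a > b).
Cooling by t (for t below the temperature (a - b)/2 = 21) taxes each move by t: {a | b} cooled by t is {a - t | b + t}.
Cooling amount: t = 5
Cooled Left option: 7 - 5 = 2
Cooled Right option: -35 + 5 = -30
Cooled game: {2 | -30}
Left option = 2

2


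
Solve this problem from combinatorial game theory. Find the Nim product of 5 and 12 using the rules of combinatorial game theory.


Nim multiplication is bilinear over XOR: (u XOR v) * w = (u*w) XOR (v*w).
So we split each operand into its bit components and XOR the pairwise Nim products.
5 = 1 + 4 (as XOR of powers of 2).
12 = 4 + 8 (as XOR of powers of 2).
Using the standard Nim-product table on single bits:
  2*2 = 3,   2*4 = 8,   2*8 = 12,
  4*4 = 6,   4*8 = 11,  8*8 = 13,
and  1*x = x (identity), k*l = l*k (commutative).
Pairwise Nim products:
  1 * 4 = 4
  1 * 8 = 8
  4 * 4 = 6
  4 * 8 = 11
XOR them: 4 XOR 8 XOR 6 XOR 11 = 1.
Result: 5 * 12 = 1 (in Nim).

1


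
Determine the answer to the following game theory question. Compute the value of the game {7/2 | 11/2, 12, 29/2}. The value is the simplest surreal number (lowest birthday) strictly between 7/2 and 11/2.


Left options: {7/2}, max = 7/2
Right options: {11/2, 12, 29/2}, min = 11/2
All options are numbers and max(Left) < min(Right), so by the simplicity theorem the value is the simplest (earliest-born) number strictly between 7/2 and 11/2.
Integers 4 through 5 all lie strictly between 7/2 and 11/2.
Among integers, the simplest (lowest birthday = smallest |n|; 0 is born on day 0, +-n on day n) is 4.
No non-integer in the interval can be simpler: if x is a non-integer in the interval, then floor(x) or ceil(x) also lies in the interval (the interval contains an integer), and both are proper prefixes of x's sign expansion, i.e. born earlier. So the game value is 4.
Game value = 4

4


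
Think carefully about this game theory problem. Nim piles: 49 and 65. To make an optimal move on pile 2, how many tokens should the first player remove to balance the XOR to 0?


Piles: 49 and 65
Current XOR: 49 XOR 65 = 112 (non-zero, so this is an N-position).
To make the XOR zero, we need to find a move that balances the piles.
For pile 2 (size 65): target = 65 XOR 112 = 49
We reduce pile 2 from 65 to 49.
Tokens removed: 65 - 49 = 16
Verification: 49 XOR 49 = 0

16


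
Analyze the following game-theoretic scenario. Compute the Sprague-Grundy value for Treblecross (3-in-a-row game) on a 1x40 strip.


Treblecross: place X on empty cells; 3-in-a-row wins.
Playing within two cells of an existing X lets the opponent win at once, so sensible play treats the cells i-2..i+2 around each X as dead. The player left with no safe cell loses, so this is a normal-play take-away game on strips of safe cells.
Placing X at cell i (0-indexed) of a strip of k safe cells leaves independent strips of sizes max(0, i-2) and max(0, k-i-3). Hence G(k) = mex{ G(max(0,i-2)) XOR G(max(0,k-i-3)) : 0 <= i < k }, with G(0) = 0.
G(1): splits (0,0):0^0=0 -> mex({0}) = 1
G(2): splits (0,0):0^0=0 -> mex({0}) = 1
G(3): splits (0,0):0^0=0 -> mex({0}) = 1
G(4): splits (0,1):0^1=1 (0,0):0^0=0 -> mex({0, 1}) = 2
G(5): splits (0,2):0^1=1 (0,1):0^1=1 (0,0):0^0=0 -> mex({0, 1}) = 2
G(6) = mex({1}) = 0
G(7) = mex({0, 1, 2}) = 3
G(8) = mex({0, 1, 2}) = 3
G(9) = mex({0, 2}) = 1
G(10) = mex({0, 2, 3}) = 1
G(11) = mex({0, 3}) = 1
G(12) = mex({1, 3}) = 0
G(13) = mex({0, 1, 2, 3}) = 4
G(14) = mex({0, 1, 2}) = 3
G(15) = mex({0, 1, 2}) = 3
G(16) = mex({0, 1, 2, 4}) = 3
G(17) = mex({0, 1, 3, 4}) = 2
G(18) = mex({0, 1, 3, 4}) = 2
G(19) = mex({0, 1, 3, 5}) = 2
G(20) = mex({0, 1, 2, 3, 5}) = 4
G(21) = mex({0, 1, 2, 3, 5}) = 4
G(22) = mex({1, 2, 6}) = 0
G(23) = mex({0, 1, 2, 3, 4, 6}) = 5
G(24) = mex({0, 1, 2, 3, 4}) = 5
G(25) = mex({0, 1, 3, 4, 7}) = 2
G(26) = mex({0, 1, 3, 4, 5, 7}) = 2
G(27) = mex({0, 1, 3, 5}) = 2
G(28) = mex({0, 1, 2, 5}) = 3
G(29) = mex({0, 1, 2, 4, 5, 6}) = 3
G(30) = mex({1, 2, 4, 6}) = 0
G(31) = mex({0, 1, 2, 3, 4, 6}) = 5
G(32) = mex({1, 2, 3, 4, 7}) = 0
G(33) = mex({0, 3, 7}) = 1
G(34) = mex({0, 2, 3, 5, 7}) = 1
G(35) = mex({0, 2, 3, 5, 6}) = 1
G(36) = mex({0, 1, 2, 5, 6}) = 3
G(37) = mex({0, 1, 2, 4, 5, 6}) = 3
G(38) = mex({0, 1, 2, 4}) = 3
G(39) = mex({0, 1, 2, 3, 4, 7}) = 5
G(40) = mex({0, 1, 2, 3, 4, 5, 7}) = 6
Therefore G(40) = 6.

6


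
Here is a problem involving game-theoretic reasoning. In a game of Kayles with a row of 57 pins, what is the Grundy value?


Kayles: a move removes 1 or 2 adjacent pins from a contiguous row.
Removing pins from a row of k leaves two independent rows (a, b) with a + b = k - 1 (one pin) or a + b = k - 2 (two pins); an end removal gives a = 0.
By Sprague-Grundy, G(k) = mex{ G(a) XOR G(b) } over all these splits. G(0) = 0.
G(1): splits (0,0):0^0=0 -> mex({0}) = 1
G(2): splits (0,1):0^1=1 (0,0):0^0=0 -> mex({0, 1}) = 2
G(3): splits (0,2):0^2=2 (1,1):1^1=0 (0,1):0^1=1 -> mex({0, 1, 2}) = 3
G(4): splits (0,3):0^3=3 (1,2):1^2=3 (0,2):0^2=2 (1,1):1^1=0 -> mex({0, 2, 3}) = 1
G(5): splits (0,4):0^1=1 (1,3):1^3=2 (2,2):2^2=0 (0,3):0^3=3 (1,2):1^2=3 -> mex({0, 1, 2, 3}) = 4
G(6) = mex({0, 1, 2, 4}) = 3
G(7) = mex({0, 1, 3, 4, 5}) = 2
G(8) = mex({0, 2, 3, 5, 6}) = 1
G(9) = mex({0, 1, 2, 3, 6, 7}) = 4
G(10) = mex({0, 1, 3, 4, 5, 7}) = 2
G(11) = mex({0, 1, 2, 3, 4, 5}) = 6
G(12) = mex({0, 1, 2, 3, 5, 6, 7}) = 4
G(13) = mex({0, 2, 3, 4, 6, 7}) = 1
G(14) = mex({0, 1, 4, 5, 6, 7}) = 2
G(15) = mex({0, 1, 2, 3, 4, 5, 6}) = 7
G(16) = mex({0, 2, 3, 5, 6, 7}) = 1
G(17) = mex({0, 1, 2, 3, 5, 6, 7}) = 4
G(18) = mex({0, 1, 2, 4, 5, 6}) = 3
G(19) = mex({0, 1, 3, 4, 5, 7}) = 2
G(20) = mex({0, 2, 3, 4, 5, 6, 7}) = 1
G(21) = mex({0, 1, 2, 3, 5, 6, 7}) = 4
G(22) = mex({0, 1, 2, 3, 4, 5, 7}) = 6
G(23) = mex({0, 1, 2, 3, 4, 5, 6}) = 7
G(24) = mex({0, 1, 2, 3, 5, 6, 7}) = 4
G(25) = mex({0, 2, 3, 4, 6, 7}) = 1
G(26) = mex({0, 1, 3, 4, 5, 6, 7}) = 2
G(27) = mex({0, 1, 2, 3, 4, 5, 6, 7}) = 8
G(28) = mex({0, 1, 2, 3, 4, 6, 7, 8}) = 5
G(29) = mex({0, 1, 2, 3, 5, 6, 7, 8, 9}) = 4
G(30) = mex({0, 1, 2, 3, 4, 5, 6, 9, 10}) = 7
G(31) = mex({0, 1, 3, 4, 5, 7, 10, 11}) = 2
G(32) = mex({0, 2, 3, 4, 5, 6, 7, 9, 11}) = 1
G(33) = mex({0, 1, 2, 3, 4, 5, 6, 7, 9, 12}) = 8
G(34) = mex({0, 1, 2, 3, 4, 5, 7, 8, 11, 12}) = 6
G(35) = mex({0, 1, 2, 3, 4, 5, 6, 8, 9, 10, 11}) = 7
G(36) = mex({0, 1, 2, 3, 5, 6, 7, 9, 10}) = 4
G(37) = mex({0, 2, 3, 4, 6, 7, 9, 10, 11, 12}) = 1
G(38) = mex({0, 1, 3, 4, 5, 6, 7, 9, 10, 11, 12}) = 2
G(39) = mex({0, 1, 2, 4, 5, 6, 7, 9, 10, 12, 14}) = 3
G(40) = mex({0, 2, 3, 4, 6, 7, 11, 12, 14}) = 1
G(41) = mex({0, 1, 2, 3, 5, 6, 7, 9, 10, 11, 12}) = 4
G(42) = mex({0, 1, 2, 3, 4, 5, 6, 9, 10}) = 7
G(43) = mex({0, 1, 3, 4, 5, 7, 9, 10, 12, 15}) = 2
G(44) = mex({0, 2, 3, 4, 5, 6, 7, 9, 10, 12, 15}) = 1
G(45) = mex({0, 1, 2, 3, 4, 5, 6, 7, 9, 10, 12, 14}) = 8
G(46) = mex({0, 1, 3, 4, 5, 7, 8, 11, 12, 14}) = 2
G(47) = mex({0, 1, 2, 3, 4, 5, 6, 8, 9, 10, 11, 12}) = 7
G(48) = mex({0, 1, 2, 3, 5, 6, 7, 9, 10}) = 4
G(49) = mex({0, 2, 3, 4, 6, 7, 9, 10, 11, 12, 15}) = 1
G(50) = mex({0, 1, 4, 5, 6, 7, 9, 11, 12, 14, 15}) = 2
G(51) = mex({0, 1, 2, 3, 4, 5, 6, 7, 9, 12, 14, 15}) = 8
G(52) = mex({0, 2, 3, 4, 5, 6, 7, 8, 11, 12, 15}) = 1
G(53) = mex({0, 1, 2, 3, 5, 6, 7, 8, 9, 10, 11, 12}) = 4
G(54) = mex({0, 1, 2, 3, 4, 5, 6, 9, 10}) = 7
G(55) = mex({0, 1, 3, 4, 5, 7, 9, 10, 11, 12}) = 2
G(56) = mex({0, 2, 3, 4, 5, 6, 7, 9, 10, 11, 12, 13, 14}) = 1
G(57) = mex({0, 1, 2, 3, 5, 6, 7, 9, 10, 12, 13, 14, 15}) = 4
Therefore G(57) = 4.

4


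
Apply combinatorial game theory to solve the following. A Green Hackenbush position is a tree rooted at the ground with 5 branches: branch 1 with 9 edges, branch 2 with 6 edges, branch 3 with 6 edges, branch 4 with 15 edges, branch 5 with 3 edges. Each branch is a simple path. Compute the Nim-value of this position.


The tree has 5 branches from the ground vertex.
In Green Hackenbush, the Nim-value of a simple path of length k is k.
Branch 1: length 9, Nim-value = 9
Branch 2: length 6, Nim-value = 6
Branch 3: length 6, Nim-value = 6
Branch 4: length 15, Nim-value = 15
Branch 5: length 3, Nim-value = 3
Total Nim-value = XOR of all branch values:
0 XOR 9 = 9
9 XOR 6 = 15
15 XOR 6 = 9
9 XOR 15 = 6
6 XOR 3 = 5
Nim-value of the tree = 5

5


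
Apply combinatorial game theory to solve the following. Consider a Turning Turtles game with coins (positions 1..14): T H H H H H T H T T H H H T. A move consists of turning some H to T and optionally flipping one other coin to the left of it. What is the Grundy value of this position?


Coins: T H H H H H T H T T H H H T
Key fact: a single head at position k behaves exactly like a Nim heap of size k (turning it to T and optionally flipping a coin at j < k corresponds to moving the heap from k to j, or to 0), and heads combine as a disjunctive sum (two heads at the same place would cancel, matching j XOR j = 0). So the Nim-value is the XOR of the 1-indexed positions of the heads.
Face-up positions (1-indexed): [2, 3, 4, 5, 6, 8, 11, 12, 13]
XOR 0 with 2: 0 XOR 2 = 2
XOR 2 with 3: 2 XOR 3 = 1
XOR 1 with 4: 1 XOR 4 = 5
XOR 5 with 5: 5 XOR 5 = 0
XOR 0 with 6: 0 XOR 6 = 6
XOR 6 with 8: 6 XOR 8 = 14
XOR 14 with 11: 14 XOR 11 = 5
XOR 5 with 12: 5 XOR 12 = 9
XOR 9 with 13: 9 XOR 13 = 4
Nim-value = 4

4


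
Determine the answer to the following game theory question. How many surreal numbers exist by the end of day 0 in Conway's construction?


Day 0: {|} = 0 is born. Count = 1.
Day n: the number of surreal numbers born by day n is 2^(n+1) - 1.
By day 0: 2^1 - 1 = 1
By day 0: 1 surreal numbers.

1


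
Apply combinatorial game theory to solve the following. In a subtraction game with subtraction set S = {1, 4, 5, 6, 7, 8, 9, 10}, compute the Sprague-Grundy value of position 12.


The subtraction set is S = {1, 4, 5, 6, 7, 8, 9, 10}.
G(k) = mex{ G(k - s) : s in S, s <= k }. We compute iteratively: G(0) = 0.
G(1) = mex({0}) = 1
G(2) = mex({1}) = 0
G(3) = mex({0}) = 1
G(4) = mex({0, 1}) = 2
G(5) = mex({0, 1, 2}) = 3
G(6) = mex({0, 1, 3}) = 2
G(7) = mex({0, 1, 2}) = 3
G(8) = mex({0, 1, 2, 3}) = 4
G(9) = mex({0, 1, 2, 3, 4}) = 5
G(10) = mex({0, 1, 2, 3, 5}) = 4
G(11) = mex({0, 1, 2, 3, 4}) = 5
G(12) = mex({0, 1, 2, 3, 4, 5}) = 6
Therefore G(12) = 6.

6


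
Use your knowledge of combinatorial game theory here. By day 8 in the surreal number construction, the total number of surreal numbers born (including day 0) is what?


Day 0: {|} = 0 is born. Count = 1.
Day n: the number of surreal numbers born by day n is 2^(n+1) - 1.
By day 0: 2^1 - 1 = 1
By day 1: 2^2 - 1 = 3
By day 2: 2^3 - 1 = 7
By day 3: 2^4 - 1 = 15
By day 4: 2^5 - 1 = 31
By day 5: 2^6 - 1 = 63
By day 6: 2^7 - 1 = 127
By day 7: 2^8 - 1 = 255
By day 8: 2^9 - 1 = 511
By day 8: 511 surreal numbers.

511


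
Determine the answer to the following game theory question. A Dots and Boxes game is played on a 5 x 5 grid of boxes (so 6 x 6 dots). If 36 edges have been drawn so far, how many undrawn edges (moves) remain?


Grid: 5 x 5 boxes, i.e. 6 rows and 6 columns of dots.
Horizontal edges: (rows + 1) * cols = 6 * 5 = 30
Vertical edges: rows * (cols + 1) = 5 * 6 = 30
Total edges: 30 + 30 = 60
Edges drawn: 36
Remaining: 60 - 36 = 24

24


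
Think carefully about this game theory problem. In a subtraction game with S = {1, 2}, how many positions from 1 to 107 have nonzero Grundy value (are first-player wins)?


Subtraction set S = {1, 2}, so G(n) = n mod 3.
G(n) = 0 when n is a multiple of 3.
Multiples of 3 in [1, 107]: 35
N-positions (nonzero Grundy) = 107 - 35 = 72

72


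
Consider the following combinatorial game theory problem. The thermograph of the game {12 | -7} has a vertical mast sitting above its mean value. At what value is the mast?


Game = {12 | -7}, a switch {a | b} with numbers a > b.
Its thermograph has left wall a - t and right wall b + t, which meet at t = (a - b)/2, where both equal (a + b)/2. So the mast (mean value) is at (a + b)/2.
Mean = (12 + (-7))/2 = 5/2 = 5/2

5/2


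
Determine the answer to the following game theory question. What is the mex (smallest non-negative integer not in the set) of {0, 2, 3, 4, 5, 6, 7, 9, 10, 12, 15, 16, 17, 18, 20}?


Set = {0, 2, 3, 4, 5, 6, 7, 9, 10, 12, 15, 16, 17, 18, 20}
0 is in the set.
1 is NOT in the set. This is the mex.
mex = 1

1
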